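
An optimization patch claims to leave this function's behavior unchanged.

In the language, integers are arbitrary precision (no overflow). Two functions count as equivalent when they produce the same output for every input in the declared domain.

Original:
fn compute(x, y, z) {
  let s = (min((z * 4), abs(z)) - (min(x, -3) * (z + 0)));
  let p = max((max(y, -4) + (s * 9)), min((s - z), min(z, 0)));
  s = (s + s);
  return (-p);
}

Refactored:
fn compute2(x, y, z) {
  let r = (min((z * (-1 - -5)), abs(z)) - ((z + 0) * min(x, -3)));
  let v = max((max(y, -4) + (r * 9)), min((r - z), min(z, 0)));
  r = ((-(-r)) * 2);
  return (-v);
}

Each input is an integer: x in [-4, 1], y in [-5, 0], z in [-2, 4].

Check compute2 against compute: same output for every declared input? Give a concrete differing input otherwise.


Although local variable names differ, plus arithmetic usage differs, plus constant usage differs, 252/252 inputs agree.
verdict: equivalent


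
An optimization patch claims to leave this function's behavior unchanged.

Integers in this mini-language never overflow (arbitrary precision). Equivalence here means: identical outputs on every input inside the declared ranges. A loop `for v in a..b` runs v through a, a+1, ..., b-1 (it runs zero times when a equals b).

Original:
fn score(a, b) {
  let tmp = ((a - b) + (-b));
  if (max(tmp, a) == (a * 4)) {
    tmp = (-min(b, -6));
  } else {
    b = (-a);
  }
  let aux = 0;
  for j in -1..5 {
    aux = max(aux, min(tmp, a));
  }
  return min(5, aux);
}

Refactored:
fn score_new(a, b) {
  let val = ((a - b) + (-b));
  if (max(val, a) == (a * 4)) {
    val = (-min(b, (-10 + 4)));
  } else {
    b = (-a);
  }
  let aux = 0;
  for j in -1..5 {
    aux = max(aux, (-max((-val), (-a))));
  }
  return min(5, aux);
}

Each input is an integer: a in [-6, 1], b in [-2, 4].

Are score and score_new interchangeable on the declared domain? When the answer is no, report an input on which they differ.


This is a faithful refactor — min/max/abs usage differs; also arithmetic usage differs; also local variable names differ; also constant usage differs, but the computed results match everywhere.
Spot check at a=1, b=-1 — score: tmp=3, then (max(tmp, a) == (a * 4)) is false, then b=-1, then aux=0, then (j=-1), then aux=1, then (j=0), then aux=1, then (j=1), then aux=1, then (j=2), then aux=1, then (j=3), then aux=1, then (j=4), then aux=1, then returns 1. score_new: val=3, then (max(val, a) == (a * 4)) is false, then b=-1, then aux=0, then (j=-1), then aux=1, then (j=0), then aux=1, then (j=1), then aux=1, then (j=2), then aux=1, then (j=3), then aux=1, then (j=4), then aux=1, then returns 1. Both give 1.
Across all 56 domain points the two functions coincide.
verdict: equivalent


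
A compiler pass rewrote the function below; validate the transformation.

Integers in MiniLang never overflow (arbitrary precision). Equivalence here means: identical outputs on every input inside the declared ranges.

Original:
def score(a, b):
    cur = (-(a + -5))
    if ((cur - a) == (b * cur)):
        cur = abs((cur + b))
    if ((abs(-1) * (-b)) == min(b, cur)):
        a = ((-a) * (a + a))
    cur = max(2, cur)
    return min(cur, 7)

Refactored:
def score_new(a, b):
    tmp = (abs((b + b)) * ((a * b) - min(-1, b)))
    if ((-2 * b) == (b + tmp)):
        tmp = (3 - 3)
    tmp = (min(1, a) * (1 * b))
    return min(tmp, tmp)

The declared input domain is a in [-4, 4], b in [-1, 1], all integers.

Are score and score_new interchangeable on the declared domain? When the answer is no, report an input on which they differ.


There is a counterexample at a=-4, b=-1: 7 on one side, 4 on the other.
score: cur becomes 9; next ((cur - a) == (b * cur)) evaluates to false; next ((abs(-1) * (-b)) == min(b, cur)) evaluates to false; next cur becomes 9; next final value 7
score_new: tmp becomes 10; next ((-2 * b) == (b + tmp)) evaluates to false; next tmp becomes 4; next final value 4
verdict: not equivalent; witness: a=-4, b=-1


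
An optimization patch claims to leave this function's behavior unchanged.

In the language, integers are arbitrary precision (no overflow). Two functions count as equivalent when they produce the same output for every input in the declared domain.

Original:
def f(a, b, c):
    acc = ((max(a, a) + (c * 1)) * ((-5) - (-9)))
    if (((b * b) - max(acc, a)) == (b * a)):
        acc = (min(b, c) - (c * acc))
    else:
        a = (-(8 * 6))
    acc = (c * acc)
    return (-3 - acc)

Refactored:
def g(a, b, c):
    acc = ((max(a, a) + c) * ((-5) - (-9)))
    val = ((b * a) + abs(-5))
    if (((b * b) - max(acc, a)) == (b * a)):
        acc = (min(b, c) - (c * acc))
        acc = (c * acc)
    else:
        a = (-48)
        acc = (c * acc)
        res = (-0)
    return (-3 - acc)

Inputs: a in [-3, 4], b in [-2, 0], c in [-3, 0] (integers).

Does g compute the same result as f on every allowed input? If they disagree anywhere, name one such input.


Comparing the listings, the differences include: min/max/abs usage differs, and arithmetic usage differs, and statement counts differ, and local variable names differ, and constant usage differs.
Tracing a=3, b=0, c=-1: f: acc := 8 | (((b * b) - max(acc, a)) == (b * a)): false | a := -48 | acc := -8 | result 5 | g: acc := 8 | val := 5 | (((b * b) - max(acc, a)) == (b * a)): false | a := -48 | acc := -8 | res := 0 | result 5 — matching result 5.
Sweeping the whole domain (96 inputs) finds no disagreement.
verdict: equivalent


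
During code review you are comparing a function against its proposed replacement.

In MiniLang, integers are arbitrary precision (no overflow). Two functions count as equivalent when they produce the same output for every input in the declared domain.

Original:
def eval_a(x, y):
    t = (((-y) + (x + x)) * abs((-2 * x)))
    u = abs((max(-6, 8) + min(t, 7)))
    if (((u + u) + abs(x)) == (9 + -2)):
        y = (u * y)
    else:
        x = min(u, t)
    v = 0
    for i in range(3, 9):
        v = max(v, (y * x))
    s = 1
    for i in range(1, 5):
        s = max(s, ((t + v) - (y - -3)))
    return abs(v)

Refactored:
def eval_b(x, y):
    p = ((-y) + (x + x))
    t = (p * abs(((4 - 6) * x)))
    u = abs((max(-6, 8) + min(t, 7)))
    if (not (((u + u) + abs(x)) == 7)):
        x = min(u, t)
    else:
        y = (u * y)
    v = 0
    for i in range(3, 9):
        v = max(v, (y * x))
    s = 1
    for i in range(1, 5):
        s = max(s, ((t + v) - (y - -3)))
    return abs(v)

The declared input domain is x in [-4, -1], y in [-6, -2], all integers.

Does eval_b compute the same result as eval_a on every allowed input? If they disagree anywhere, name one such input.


This is a faithful refactor — boolean connective usage differs, and constant usage differs, and local variable names differ, and arithmetic usage differs, and statement counts differ, but the computed results match everywhere.
Spot check at x=-2, y=-6 — eval_a: t := 8 | u := 15 | (((u + u) + abs(x)) == (9 + -2)): false | x := 8 | v := 0 | iter i=3: | v := 0 | iter i=4: | v := 0 | iter i=5: | v := 0 | iter i=6: | v := 0 | iter i=7: | v := 0 | iter i=8: | v := 0 | s := 1 | iter i=1: | s := 11 | iter i=2: | s := 11 | iter i=3: | s := 11 | iter i=4: | s := 11 | result 0. eval_b: p := 2 | t := 8 | u := 15 | (not (((u + u) + abs(x)) == 7)): true | x := 8 | v := 0 | iter i=3: | v := 0 | iter i=4: | v := 0 | iter i=5: | v := 0 | iter i=6: | v := 0 | iter i=7: | v := 0 | iter i=8: | v := 0 | s := 1 | iter i=1: | s := 11 | iter i=2: | s := 11 | iter i=3: | s := 11 | iter i=4: | s := 11 | result 0. Both give 0.
Checked all 20 inputs in the declared domain: the outputs agree on every one.
verdict: equivalent


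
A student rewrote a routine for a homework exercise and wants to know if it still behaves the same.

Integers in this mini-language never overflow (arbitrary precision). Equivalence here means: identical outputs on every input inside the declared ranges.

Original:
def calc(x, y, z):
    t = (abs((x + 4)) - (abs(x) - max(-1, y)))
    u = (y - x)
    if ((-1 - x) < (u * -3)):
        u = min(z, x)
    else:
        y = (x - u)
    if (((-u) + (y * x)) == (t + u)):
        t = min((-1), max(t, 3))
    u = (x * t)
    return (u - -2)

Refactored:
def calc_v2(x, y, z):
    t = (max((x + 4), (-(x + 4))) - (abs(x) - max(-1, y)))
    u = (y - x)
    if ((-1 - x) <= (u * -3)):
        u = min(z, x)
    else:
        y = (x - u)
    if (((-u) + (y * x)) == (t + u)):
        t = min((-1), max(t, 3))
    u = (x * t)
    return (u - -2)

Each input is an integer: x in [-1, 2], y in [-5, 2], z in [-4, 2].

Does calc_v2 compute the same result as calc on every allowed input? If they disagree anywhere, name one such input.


These are not equivalent — on x=-1, y=-1, z=-4 the outputs split (3 vs 1).
calc: t = 1; u = 0; ((-1 - x) < (u * -3)) -> false; y = -1; (((-u) + (y * x)) == (t + u)) -> true; t = -1; u = 1; return 3
calc_v2: t = 1; u = 0; ((-1 - x) <= (u * -3)) -> true; u = -4; (((-u) + (y * x)) == (t + u)) -> false; u = -1; return 1
verdict: not equivalent; witness: x=-1, y=-1, z=-4


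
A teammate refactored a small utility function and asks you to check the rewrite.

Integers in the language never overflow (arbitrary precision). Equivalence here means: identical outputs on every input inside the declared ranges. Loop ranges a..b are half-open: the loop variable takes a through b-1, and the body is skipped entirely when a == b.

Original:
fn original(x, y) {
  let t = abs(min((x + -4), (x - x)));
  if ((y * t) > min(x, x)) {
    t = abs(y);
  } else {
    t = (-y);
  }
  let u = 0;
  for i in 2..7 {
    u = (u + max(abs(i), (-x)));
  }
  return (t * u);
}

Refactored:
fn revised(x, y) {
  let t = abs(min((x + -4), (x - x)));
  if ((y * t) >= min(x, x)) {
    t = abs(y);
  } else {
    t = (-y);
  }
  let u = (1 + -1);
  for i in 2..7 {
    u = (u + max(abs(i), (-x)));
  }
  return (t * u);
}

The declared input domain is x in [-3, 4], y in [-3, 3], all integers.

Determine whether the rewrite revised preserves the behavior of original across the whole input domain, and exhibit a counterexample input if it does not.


Not equivalent: x=2, y=1 separates them (-20 vs 20).
original: t becomes 2; next ((y * t) > min(x, x)) evaluates to false; next t becomes -1; next u becomes 0; next at i=2:; next u becomes 2; next at i=3:; next u becomes 5; next at i=4:; next u becomes 9; next at i=5:; next u becomes 14; next at i=6:; next u becomes 20; next final value -20
revised: t becomes 2; next ((y * t) >= min(x, x)) evaluates to true; next t becomes 1; next u becomes 0; next at i=2:; next u becomes 2; next at i=3:; next u becomes 5; next at i=4:; next u becomes 9; next at i=5:; next u becomes 14; next at i=6:; next u becomes 20; next final value 20
verdict: not equivalent; witness: x=2, y=1


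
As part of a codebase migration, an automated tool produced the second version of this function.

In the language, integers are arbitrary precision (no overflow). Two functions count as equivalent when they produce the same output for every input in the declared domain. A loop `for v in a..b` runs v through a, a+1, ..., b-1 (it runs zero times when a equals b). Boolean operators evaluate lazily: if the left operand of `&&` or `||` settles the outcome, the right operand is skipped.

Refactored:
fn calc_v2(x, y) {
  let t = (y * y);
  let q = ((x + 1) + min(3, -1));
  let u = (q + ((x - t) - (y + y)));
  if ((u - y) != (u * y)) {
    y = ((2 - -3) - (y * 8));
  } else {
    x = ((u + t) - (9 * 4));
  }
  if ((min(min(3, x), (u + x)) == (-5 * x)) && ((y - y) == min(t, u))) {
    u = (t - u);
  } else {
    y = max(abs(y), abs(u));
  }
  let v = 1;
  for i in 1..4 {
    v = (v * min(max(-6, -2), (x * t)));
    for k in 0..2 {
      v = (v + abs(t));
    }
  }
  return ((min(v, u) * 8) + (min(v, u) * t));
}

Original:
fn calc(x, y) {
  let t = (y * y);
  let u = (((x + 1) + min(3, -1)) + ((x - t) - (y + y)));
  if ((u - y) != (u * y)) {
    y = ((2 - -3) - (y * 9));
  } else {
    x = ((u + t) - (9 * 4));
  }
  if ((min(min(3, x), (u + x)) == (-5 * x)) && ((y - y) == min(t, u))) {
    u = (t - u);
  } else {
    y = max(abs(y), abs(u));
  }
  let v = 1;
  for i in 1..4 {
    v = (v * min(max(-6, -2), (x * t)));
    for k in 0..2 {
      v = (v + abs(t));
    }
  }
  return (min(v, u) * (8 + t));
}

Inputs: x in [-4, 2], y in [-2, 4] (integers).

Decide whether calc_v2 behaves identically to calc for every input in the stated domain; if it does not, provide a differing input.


The edit looks behavioral (`9` became `8`), but over these ranges it never changes the outcome; all 49 inputs agree.
verdict: equivalent


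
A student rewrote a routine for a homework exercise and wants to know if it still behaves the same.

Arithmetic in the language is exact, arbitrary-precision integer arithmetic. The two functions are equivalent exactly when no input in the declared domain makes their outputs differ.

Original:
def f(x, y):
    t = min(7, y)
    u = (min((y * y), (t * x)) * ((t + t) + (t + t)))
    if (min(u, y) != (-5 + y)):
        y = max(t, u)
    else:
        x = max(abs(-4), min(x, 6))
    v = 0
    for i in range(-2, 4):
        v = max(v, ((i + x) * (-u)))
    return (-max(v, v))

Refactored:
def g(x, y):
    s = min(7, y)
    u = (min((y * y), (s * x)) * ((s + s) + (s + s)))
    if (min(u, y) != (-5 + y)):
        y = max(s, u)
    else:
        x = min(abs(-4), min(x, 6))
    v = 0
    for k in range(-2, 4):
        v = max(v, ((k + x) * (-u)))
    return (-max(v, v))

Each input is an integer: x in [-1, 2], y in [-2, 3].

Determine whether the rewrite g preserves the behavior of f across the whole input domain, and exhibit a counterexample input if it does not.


Try x=-1, y=1.
f: t=1, then u=-4, then (min(u, y) != (-5 + y)) is false, then x=4, then v=0, then (i=-2), then v=8, then (i=-1), then v=12, then (i=0), then v=16, then (i=1), then v=20, then (i=2), then v=24, then (i=3), then v=28, then returns -28
g: s=1, then u=-4, then (min(u, y) != (-5 + y)) is false, then x=-1, then v=0, then (k=-2), then v=0, then (k=-1), then v=0, then (k=0), then v=0, then (k=1), then v=0, then (k=2), then v=4, then (k=3), then v=8, then returns -8
-28 vs -8 — the two versions disagree here.
verdict: not equivalent; witness: x=-1, y=1


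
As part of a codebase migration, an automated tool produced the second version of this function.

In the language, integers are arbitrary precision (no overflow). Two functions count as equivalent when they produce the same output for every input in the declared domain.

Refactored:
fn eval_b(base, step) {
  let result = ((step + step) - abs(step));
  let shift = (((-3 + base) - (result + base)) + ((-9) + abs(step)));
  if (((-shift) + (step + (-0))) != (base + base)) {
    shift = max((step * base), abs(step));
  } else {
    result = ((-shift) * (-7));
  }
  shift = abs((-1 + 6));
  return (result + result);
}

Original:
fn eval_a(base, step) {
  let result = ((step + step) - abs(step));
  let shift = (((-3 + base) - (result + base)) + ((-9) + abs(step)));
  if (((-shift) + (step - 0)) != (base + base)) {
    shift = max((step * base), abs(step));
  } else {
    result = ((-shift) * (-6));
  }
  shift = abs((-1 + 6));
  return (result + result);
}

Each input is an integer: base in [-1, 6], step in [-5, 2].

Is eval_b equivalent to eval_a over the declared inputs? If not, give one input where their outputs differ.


The rewrite breaks on base=1, step=-2, where the results are -48 and -56.
eval_a: result = -6; shift = -4; (((-shift) + (step - 0)) != (base + base)) -> false; result = -24; shift = 5; return -48
eval_b: result = -6; shift = -4; (((-shift) + (step + (-0))) != (base + base)) -> false; result = -28; shift = 5; return -56
verdict: not equivalent; witness: base=1, step=-2


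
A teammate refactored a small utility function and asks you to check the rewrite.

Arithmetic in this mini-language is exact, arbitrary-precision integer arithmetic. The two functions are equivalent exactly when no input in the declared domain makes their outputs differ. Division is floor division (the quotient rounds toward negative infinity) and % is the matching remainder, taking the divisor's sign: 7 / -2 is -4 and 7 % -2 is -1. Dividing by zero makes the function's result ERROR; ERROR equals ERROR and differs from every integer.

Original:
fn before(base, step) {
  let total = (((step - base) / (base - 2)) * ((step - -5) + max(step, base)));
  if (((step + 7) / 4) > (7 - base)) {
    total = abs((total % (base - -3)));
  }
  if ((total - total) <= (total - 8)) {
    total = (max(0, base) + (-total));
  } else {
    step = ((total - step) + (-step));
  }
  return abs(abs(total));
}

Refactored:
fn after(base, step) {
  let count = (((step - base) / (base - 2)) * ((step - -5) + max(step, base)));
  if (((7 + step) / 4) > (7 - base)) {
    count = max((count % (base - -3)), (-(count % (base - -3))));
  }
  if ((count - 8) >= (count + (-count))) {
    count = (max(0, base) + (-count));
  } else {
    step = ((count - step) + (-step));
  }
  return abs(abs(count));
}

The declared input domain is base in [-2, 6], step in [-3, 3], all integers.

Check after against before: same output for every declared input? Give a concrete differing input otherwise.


The two versions differ — the changes include local variable names differ; also constant usage differs; also comparison usage differs; also arithmetic usage differs; also min/max/abs usage differs.
As a probe, take base=3, step=-3: before runs total=-30, then (((step + 7) / 4) > (7 - base)) is false, then ((total - total) <= (total - 8)) is false, then step=-24, then returns 30; after runs count=-30, then (((7 + step) / 4) > (7 - base)) is false, then ((count - 8) >= (count + (-count))) is false, then step=-24, then returns 30; both end at 30.
Every one of the 63 inputs gives matching results.
verdict: equivalent


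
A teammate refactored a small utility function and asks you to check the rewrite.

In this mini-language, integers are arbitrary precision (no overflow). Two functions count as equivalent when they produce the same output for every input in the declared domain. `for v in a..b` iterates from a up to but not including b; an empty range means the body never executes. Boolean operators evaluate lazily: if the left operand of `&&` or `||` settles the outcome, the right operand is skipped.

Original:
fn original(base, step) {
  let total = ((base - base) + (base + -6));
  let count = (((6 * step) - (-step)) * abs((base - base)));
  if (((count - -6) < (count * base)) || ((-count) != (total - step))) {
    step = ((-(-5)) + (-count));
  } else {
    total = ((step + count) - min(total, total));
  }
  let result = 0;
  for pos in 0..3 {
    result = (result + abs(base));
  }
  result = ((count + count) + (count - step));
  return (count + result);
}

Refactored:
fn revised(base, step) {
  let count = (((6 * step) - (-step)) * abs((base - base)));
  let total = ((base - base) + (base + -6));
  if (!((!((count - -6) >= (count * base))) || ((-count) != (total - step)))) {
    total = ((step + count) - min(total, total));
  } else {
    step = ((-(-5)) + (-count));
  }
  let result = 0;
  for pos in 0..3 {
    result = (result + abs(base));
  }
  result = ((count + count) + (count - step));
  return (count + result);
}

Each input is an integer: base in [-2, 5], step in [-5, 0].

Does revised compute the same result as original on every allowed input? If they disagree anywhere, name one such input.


Reading the diff, among the changes: boolean connective usage differs, plus comparison usage differs.
As a probe, take base=2, step=-5: original runs total := -4 | count := 0 | (((count - -6) < (count * base)) || ((-count) != (total - step))): true | step := 5 | result := 0 | iter pos=0: | result := 2 | iter pos=1: | result := 4 | iter pos=2: | result := 6 | result := -5 | result -5; revised runs count := 0 | total := -4 | (!((!((count - -6) >= (count * base))) || ((-count) != (total - step)))): false | step := 5 | result := 0 | iter pos=0: | result := 2 | iter pos=1: | result := 4 | iter pos=2: | result := 6 | result := -5 | result -5; both end at -5.
An exhaustive pass over the 48 declared inputs shows identical outputs.
verdict: equivalent


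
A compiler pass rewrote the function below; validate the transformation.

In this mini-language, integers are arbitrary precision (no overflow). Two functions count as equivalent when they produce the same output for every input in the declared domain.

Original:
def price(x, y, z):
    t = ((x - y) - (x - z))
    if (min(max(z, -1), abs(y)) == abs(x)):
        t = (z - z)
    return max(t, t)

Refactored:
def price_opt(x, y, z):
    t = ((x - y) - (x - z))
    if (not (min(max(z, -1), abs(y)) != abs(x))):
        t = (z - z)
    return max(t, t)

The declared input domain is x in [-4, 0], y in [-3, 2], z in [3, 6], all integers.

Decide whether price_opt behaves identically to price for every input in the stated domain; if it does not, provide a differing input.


Differences: comparison usage differs; also boolean connective usage differs — yet all 120 inputs agree.
verdict: equivalent


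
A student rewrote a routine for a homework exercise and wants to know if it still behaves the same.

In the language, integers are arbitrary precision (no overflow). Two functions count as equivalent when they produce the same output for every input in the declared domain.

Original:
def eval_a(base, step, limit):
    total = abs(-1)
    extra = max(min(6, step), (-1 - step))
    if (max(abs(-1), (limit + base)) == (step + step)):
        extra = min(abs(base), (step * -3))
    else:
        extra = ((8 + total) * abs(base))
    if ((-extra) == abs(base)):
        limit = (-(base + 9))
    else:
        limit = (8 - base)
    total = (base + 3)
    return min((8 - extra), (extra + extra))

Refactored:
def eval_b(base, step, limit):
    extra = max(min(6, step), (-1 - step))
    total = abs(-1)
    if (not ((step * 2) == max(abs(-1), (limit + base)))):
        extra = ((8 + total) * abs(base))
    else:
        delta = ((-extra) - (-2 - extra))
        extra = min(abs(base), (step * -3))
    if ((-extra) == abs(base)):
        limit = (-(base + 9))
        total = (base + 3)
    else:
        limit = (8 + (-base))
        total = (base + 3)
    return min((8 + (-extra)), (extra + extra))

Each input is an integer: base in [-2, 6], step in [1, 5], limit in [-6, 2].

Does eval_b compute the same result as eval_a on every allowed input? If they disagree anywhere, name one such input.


Side by side, the visible changes include: statement counts differ, arithmetic usage differs, constant usage differs, local variable names differ, boolean connective usage differs.
As a probe, take base=4, step=3, limit=-5: eval_a runs total = 1; extra = 3; (max(abs(-1), (limit + base)) == (step + step)) -> false; extra = 36; ((-extra) == abs(base)) -> false; limit = 4; total = 7; return -28; eval_b runs extra = 3; total = 1; (not ((step * 2) == max(abs(-1), (limit + base)))) -> true; extra = 36; ((-extra) == abs(base)) -> false; limit = 4; total = 7; return -28; both end at -28.
An exhaustive pass over the 405 declared inputs shows identical outputs.
verdict: equivalent


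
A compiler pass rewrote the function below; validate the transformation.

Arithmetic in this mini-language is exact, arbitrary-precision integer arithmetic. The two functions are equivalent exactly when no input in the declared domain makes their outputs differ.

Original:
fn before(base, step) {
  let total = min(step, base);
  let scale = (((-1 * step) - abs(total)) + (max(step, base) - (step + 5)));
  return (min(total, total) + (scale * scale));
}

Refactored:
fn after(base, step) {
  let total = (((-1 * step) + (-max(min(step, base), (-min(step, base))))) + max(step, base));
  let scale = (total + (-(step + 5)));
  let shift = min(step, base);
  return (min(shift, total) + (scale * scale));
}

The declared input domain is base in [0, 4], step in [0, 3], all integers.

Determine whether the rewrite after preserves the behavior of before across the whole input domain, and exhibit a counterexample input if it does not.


Take base=1, step=1.
before: total becomes 1; next scale becomes -7; next final value 50
after: total becomes -1; next scale becomes -7; next shift becomes 1; next final value 48
50 against 48: the behavior changed.
verdict: not equivalent; witness: base=1, step=1


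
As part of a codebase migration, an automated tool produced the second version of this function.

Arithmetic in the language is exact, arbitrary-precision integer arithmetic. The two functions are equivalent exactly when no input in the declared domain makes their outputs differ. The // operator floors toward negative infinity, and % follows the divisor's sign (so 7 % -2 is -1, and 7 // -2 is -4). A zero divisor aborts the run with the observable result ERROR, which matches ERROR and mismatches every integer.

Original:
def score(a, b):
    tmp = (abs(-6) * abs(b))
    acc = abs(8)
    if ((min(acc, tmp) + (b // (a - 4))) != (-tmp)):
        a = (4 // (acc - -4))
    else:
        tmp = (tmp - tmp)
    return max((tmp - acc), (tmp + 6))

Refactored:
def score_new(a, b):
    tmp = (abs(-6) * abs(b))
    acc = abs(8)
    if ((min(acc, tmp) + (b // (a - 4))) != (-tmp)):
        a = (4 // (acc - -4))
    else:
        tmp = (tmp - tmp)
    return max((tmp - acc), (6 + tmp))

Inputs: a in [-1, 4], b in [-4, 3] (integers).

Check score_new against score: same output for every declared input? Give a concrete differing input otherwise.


Side by side, the visible changes include: same computation, different form.
Spot check at a=3, b=-2 — score: tmp=12, then acc=8, then ((min(acc, tmp) + (b // (a - 4))) != (-tmp)) is true, then a=0, then returns 18. score_new: tmp=12, then acc=8, then ((min(acc, tmp) + (b // (a - 4))) != (-tmp)) is true, then a=0, then returns 18. Both give 18.
Sweeping the whole domain (48 inputs) finds no disagreement.
verdict: equivalent


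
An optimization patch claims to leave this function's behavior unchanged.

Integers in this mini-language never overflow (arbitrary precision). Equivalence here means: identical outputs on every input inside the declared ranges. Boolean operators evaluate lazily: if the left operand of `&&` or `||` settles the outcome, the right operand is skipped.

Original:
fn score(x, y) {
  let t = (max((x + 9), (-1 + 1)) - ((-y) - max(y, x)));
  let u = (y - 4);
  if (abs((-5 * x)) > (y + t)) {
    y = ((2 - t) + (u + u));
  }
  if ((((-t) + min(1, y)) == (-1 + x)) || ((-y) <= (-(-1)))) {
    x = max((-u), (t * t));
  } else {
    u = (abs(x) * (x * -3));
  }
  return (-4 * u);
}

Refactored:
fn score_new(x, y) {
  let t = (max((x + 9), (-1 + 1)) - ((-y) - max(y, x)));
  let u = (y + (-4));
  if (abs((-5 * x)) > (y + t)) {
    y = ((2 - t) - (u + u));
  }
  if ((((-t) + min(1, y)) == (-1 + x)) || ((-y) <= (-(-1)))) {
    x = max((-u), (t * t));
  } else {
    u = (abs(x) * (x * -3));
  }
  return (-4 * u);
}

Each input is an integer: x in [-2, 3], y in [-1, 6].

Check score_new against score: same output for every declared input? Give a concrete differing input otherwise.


Try x=-2, y=-1.
score: t = 5; u = -5; (abs((-5 * x)) > (y + t)) -> true; y = -13; ((((-t) + min(1, y)) == (-1 + x)) || ((-y) <= (-(-1)))) -> false; u = 12; return -48
score_new: t = 5; u = -5; (abs((-5 * x)) > (y + t)) -> true; y = 7; ((((-t) + min(1, y)) == (-1 + x)) || ((-y) <= (-(-1)))) -> true; x = 25; return 20
-48 != 20, so the rewrite changes behavior.
verdict: not equivalent; witness: x=-2, y=-1


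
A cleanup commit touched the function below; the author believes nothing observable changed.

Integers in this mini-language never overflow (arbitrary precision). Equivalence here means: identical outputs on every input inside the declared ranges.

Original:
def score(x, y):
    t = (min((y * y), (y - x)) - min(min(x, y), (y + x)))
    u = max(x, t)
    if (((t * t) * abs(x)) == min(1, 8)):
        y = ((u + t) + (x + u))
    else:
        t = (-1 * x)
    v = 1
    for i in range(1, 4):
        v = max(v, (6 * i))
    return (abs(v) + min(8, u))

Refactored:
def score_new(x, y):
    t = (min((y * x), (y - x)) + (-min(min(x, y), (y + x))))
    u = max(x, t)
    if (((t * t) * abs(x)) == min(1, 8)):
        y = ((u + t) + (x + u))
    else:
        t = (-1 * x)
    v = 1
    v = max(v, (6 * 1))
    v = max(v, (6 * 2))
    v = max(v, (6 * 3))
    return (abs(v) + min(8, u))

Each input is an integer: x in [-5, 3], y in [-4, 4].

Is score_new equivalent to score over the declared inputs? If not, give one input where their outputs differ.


Take x=-5, y=-1.
score: t=7, then u=7, then (((t * t) * abs(x)) == min(1, 8)) is false, then t=5, then v=1, then (i=1), then v=6, then (i=2), then v=12, then (i=3), then v=18, then returns 25
score_new: t=10, then u=10, then (((t * t) * abs(x)) == min(1, 8)) is false, then t=5, then v=1, then v=6, then v=12, then v=18, then returns 26
25 against 26: the behavior changed.
verdict: not equivalent; witness: x=-5, y=-1


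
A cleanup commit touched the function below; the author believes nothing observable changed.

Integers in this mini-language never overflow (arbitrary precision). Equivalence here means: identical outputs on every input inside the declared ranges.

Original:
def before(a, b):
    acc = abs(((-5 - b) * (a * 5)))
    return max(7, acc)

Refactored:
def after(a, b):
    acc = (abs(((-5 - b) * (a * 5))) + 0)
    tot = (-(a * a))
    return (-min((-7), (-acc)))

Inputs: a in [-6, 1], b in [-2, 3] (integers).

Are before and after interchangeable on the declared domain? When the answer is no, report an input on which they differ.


The diff adds an assignment to `tot` whose value nothing reads, which nothing downstream consumes.
One worked example (a=-3, b=2) — before: acc becomes 105; next final value 105; after: acc becomes 105; next tot becomes -9; next final value 105; agreement on 105.
Sweeping the whole domain (48 inputs) finds no disagreement.
verdict: equivalent


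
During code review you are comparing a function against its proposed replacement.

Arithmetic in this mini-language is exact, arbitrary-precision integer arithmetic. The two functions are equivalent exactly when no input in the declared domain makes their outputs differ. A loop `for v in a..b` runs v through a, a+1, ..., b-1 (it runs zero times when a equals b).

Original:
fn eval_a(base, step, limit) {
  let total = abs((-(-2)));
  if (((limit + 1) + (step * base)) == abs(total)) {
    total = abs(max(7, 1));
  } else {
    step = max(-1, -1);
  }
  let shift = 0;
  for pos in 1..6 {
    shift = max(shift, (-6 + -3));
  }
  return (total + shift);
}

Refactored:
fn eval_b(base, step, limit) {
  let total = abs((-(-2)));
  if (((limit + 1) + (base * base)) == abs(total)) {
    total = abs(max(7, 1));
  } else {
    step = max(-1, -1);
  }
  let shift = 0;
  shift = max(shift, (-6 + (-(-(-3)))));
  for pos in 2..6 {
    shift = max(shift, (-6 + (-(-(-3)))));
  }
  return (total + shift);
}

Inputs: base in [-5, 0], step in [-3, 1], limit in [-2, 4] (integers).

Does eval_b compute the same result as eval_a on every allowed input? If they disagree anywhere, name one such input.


Input base=-5, step=0, limit=1: 7 from eval_a versus 2 from eval_b.
verdict: not equivalent; witness: base=-5, step=0, limit=1


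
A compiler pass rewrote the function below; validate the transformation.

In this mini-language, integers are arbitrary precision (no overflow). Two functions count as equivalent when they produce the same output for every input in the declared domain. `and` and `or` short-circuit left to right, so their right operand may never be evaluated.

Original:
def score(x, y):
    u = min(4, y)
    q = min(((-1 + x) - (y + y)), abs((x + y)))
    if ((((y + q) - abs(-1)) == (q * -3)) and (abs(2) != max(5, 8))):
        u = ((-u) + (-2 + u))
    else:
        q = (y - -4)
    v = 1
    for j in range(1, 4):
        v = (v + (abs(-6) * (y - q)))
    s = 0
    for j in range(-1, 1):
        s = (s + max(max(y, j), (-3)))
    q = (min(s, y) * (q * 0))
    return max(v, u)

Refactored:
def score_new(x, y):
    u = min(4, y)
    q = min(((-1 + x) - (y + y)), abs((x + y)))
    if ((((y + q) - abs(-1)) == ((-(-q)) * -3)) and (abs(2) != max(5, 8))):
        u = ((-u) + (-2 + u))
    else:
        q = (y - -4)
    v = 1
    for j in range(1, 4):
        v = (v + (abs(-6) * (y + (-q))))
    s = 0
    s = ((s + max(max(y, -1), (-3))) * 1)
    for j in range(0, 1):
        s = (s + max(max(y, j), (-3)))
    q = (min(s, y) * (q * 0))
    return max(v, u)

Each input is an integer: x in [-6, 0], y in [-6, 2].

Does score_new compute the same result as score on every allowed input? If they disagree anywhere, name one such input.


The two are interchangeable: constant usage differs, and loop structure differs, and min/max/abs usage differs, and arithmetic usage differs, and statement counts differ, and every declared input agrees.
Spot check at x=0, y=-5 — score: u = -5; q = 5; ((((y + q) - abs(-1)) == (q * -3)) and (abs(2) != max(5, 8))) -> false; q = -1; v = 1; [j=1]; v = -23; [j=2]; v = -47; [j=3]; v = -71; s = 0; [j=-1]; s = -1; [j=0]; s = -1; q = 0; return -5. score_new: u = -5; q = 5; ((((y + q) - abs(-1)) == ((-(-q)) * -3)) and (abs(2) != max(5, 8))) -> false; q = -1; v = 1; [j=1]; v = -23; [j=2]; v = -47; [j=3]; v = -71; s = 0; s = -1; [j=0]; s = -1; q = 0; return -5. Both give -5.
An exhaustive pass over the 63 declared inputs shows identical outputs.
verdict: equivalent


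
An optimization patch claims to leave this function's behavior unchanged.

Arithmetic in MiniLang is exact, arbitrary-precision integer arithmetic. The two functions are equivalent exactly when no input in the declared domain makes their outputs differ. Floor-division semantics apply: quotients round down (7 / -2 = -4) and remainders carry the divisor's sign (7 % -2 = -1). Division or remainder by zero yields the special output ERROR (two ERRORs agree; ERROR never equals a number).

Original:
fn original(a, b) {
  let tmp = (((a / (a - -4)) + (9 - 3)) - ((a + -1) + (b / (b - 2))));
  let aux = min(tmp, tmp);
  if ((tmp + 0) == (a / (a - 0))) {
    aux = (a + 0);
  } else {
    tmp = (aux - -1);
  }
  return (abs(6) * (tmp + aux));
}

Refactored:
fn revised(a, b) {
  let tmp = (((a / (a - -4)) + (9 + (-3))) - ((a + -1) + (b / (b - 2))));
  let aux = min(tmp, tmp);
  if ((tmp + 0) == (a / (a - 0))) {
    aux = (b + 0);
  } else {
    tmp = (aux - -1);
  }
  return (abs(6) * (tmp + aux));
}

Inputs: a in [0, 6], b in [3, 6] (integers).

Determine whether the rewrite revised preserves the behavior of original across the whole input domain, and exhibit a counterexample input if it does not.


Not equivalent: a=5, b=6 separates them (36 vs 42).
original: tmp=1, then aux=1, then ((tmp + 0) == (a / (a - 0))) is true, then aux=5, then returns 36
revised: tmp=1, then aux=1, then ((tmp + 0) == (a / (a - 0))) is true, then aux=6, then returns 42
verdict: not equivalent; witness: a=5, b=6


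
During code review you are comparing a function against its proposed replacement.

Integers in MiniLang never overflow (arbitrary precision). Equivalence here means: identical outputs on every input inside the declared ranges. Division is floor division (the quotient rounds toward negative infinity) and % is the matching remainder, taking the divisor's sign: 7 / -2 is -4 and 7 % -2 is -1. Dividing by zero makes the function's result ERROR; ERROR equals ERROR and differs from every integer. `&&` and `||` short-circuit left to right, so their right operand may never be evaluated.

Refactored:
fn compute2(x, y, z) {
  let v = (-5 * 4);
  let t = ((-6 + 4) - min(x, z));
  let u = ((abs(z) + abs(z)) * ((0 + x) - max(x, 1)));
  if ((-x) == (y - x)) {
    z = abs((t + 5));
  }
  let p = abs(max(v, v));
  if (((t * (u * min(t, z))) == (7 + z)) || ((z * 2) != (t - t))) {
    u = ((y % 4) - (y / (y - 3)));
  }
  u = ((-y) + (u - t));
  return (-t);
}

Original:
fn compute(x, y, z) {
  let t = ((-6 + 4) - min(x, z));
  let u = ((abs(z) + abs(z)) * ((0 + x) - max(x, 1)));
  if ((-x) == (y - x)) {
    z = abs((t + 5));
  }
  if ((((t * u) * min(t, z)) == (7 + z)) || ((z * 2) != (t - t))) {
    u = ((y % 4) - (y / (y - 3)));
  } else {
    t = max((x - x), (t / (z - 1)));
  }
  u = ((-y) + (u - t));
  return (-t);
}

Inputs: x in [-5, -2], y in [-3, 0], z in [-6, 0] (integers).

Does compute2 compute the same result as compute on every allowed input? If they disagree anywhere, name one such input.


Input x=-5, y=-3, z=0: 0 from compute versus -3 from compute2.
verdict: not equivalent; witness: x=-5, y=-3, z=0


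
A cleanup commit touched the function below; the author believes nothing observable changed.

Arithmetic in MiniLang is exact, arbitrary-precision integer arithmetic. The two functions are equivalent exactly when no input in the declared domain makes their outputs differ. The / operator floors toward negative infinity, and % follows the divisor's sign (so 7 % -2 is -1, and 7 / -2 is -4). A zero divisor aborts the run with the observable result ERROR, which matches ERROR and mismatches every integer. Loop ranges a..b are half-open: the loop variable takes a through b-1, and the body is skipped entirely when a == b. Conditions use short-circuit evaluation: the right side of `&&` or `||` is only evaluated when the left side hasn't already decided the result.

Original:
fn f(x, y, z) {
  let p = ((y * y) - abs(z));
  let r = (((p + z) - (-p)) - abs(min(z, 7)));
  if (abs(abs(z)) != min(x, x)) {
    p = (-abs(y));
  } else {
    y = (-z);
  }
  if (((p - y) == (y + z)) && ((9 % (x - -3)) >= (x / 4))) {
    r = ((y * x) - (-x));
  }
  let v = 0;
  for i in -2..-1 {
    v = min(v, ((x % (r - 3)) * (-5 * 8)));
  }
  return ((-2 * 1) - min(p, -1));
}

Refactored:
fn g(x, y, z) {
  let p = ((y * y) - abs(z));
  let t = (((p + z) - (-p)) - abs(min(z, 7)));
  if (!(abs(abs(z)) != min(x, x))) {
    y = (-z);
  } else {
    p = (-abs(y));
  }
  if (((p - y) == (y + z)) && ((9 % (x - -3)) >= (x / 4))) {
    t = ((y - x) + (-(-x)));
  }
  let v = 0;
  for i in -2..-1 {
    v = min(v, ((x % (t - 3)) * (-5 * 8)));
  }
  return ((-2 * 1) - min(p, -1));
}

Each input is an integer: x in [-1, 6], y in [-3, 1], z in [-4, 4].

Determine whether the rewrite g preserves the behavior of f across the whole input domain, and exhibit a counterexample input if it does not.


Evaluate both at x=3, y=0, z=0.
f: p := 0 | r := 0 | (abs(abs(z)) != min(x, x)): true | p := 0 | (((p - y) == (y + z)) && ((9 % (x - -3)) >= (x / 4))): true | r := 3 | v := 0 | iter i=-2: | divide-by-zero, output ERROR
g: p := 0 | t := 0 | (!(abs(abs(z)) != min(x, x))): false | p := 0 | (((p - y) == (y + z)) && ((9 % (x - -3)) >= (x / 4))): true | t := 0 | v := 0 | iter i=-2: | v := 0 | result -1
ERROR vs -1 — the two versions disagree here.
verdict: not equivalent; witness: x=3, y=0, z=0


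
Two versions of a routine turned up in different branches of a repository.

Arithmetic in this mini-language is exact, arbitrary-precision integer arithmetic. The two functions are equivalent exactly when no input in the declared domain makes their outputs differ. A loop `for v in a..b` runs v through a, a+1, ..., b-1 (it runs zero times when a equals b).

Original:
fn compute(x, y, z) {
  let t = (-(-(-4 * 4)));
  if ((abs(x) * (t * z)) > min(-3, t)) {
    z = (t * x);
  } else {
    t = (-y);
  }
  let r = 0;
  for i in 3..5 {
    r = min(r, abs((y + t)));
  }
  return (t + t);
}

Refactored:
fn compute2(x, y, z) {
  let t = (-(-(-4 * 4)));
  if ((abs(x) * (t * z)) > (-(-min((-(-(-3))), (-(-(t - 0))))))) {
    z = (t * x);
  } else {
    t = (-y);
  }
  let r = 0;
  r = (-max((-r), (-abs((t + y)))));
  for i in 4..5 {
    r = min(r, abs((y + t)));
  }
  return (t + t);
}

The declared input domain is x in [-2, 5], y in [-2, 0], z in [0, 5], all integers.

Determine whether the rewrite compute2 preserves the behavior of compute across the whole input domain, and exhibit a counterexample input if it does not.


Behavior is preserved: although min/max/abs usage differs; and constant usage differs; and statement counts differ; and arithmetic usage differs; and loop structure differs, the outputs never diverge.
As a probe, take x=3, y=-1, z=1: compute runs t := -16 | ((abs(x) * (t * z)) > min(-3, t)): false | t := 1 | r := 0 | iter i=3: | r := 0 | iter i=4: | r := 0 | result 2; compute2 runs t := -16 | ((abs(x) * (t * z)) > (-(-min((-(-(-3))), (-(-(t - 0))))))): false | t := 1 | r := 0 | r := 0 | iter i=4: | r := 0 | result 2; both end at 2.
Across all 144 domain points the two functions coincide.
verdict: equivalent
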